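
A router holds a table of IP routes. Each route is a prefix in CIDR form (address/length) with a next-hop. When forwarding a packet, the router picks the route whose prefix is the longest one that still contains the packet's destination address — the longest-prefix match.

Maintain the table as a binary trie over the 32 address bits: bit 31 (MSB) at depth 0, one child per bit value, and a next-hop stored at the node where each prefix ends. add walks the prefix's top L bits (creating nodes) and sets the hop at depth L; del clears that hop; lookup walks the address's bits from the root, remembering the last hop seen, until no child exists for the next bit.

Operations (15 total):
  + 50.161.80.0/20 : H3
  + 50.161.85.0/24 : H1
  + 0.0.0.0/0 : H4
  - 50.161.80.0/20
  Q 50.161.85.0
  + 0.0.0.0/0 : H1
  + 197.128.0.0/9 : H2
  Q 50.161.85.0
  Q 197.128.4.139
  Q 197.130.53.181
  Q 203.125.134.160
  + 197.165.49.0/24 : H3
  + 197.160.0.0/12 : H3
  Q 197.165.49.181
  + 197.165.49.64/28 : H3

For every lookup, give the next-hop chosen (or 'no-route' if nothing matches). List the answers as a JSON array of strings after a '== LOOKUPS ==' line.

Apply in order:
  add 50.161.80.0/20 -> H3 at depth 20
  add 50.161.85.0/24 -> H1 at depth 24
  add 0.0.0.0/0 -> H4 at depth 0
  - 50.161.80.0/20 clear@20
  ? 50.161.85.0  path d0:H4→d1:-→d2:-→d3:-→d4:-→d5:-→d6:-→d7:-→d8:-→d9:-→d10:-→d11:-→d12:-→d13:-→d14:-→d15:-→d16:-→d17:-→d18:-→d19:-→d20:-→d21:-→d22:-→d23:-→d24:H1  best=H1
  add 0.0.0.0/0 -> H1 at depth 0
  add 197.128.0.0/9 -> H2 at depth 9
  ? 50.161.85.0  path d0:H1→d1:-→d2:-→d3:-→d4:-→d5:-→d6:-→d7:-→d8:-→d9:-→d10:-→d11:-→d12:-→d13:-→d14:-→d15:-→d16:-→d17:-→d18:-→d19:-→d20:-→d21:-→d22:-→d23:-→d24:H1  best=H1
  ? 197.128.4.139  path d0:H1→d1:-→d2:-→d3:-→d4:-→d5:-→d6:-→d7:-→d8:-→d9:H2  best=H2
  ? 197.130.53.181  path d0:H1→d1:-→d2:-→d3:-→d4:-→d5:-→d6:-→d7:-→d8:-→d9:H2  best=H2
  ? 203.125.134.160  path d0:H1→d1:-→d2:-→d3:-→d4:-  best=H1
  add 197.165.49.0/24 -> H3 at depth 24
  add 197.160.0.0/12 -> H3 at depth 12
  ? 197.165.49.181  path d0:H1→d1:-→d2:-→d3:-→d4:-→d5:-→d6:-→d7:-→d8:-→d9:H2→d10:-→d11:-→d12:H3→d13:-→d14:-→d15:-→d16:-→d17:-→d18:-→d19:-→d20:-→d21:-→d22:-→d23:-→d24:H3  best=H3
  add 197.165.49.64/28 -> H3 at depth 28

== LOOKUPS ==
["H1","H1","H2","H2","H1","H3"]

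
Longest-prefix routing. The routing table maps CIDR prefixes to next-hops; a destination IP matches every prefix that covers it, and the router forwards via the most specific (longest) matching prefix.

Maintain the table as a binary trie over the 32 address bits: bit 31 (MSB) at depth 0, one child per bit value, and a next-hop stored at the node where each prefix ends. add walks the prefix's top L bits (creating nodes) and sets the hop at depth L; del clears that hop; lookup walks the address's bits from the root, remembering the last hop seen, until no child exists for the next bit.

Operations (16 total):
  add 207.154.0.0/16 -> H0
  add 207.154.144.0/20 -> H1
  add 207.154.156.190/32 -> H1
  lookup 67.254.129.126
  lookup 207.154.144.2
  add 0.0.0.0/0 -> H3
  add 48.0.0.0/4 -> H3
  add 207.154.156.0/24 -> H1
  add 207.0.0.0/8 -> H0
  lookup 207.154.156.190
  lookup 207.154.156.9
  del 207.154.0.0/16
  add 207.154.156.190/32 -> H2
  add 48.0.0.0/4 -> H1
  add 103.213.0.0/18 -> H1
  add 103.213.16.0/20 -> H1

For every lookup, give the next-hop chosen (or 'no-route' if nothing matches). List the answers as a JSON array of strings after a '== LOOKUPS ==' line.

Process each operation:
  add 207.154.0.0/16 -> H0 at depth 16
  add 207.154.144.0/20 -> H1 at depth 20
  add 207.154.156.190/32 -> H1 at depth 32
  Q 67.254.129.126: descend ε ; hops seen [∅] ; pick no-route
  Q 207.154.144.2: descend 11001111100110101001 ; hops seen [H0,H1] ; pick H1
  add 0.0.0.0/0 -> H3 at depth 0
  add 48.0.0.0/4 -> H3 at depth 4
  add 207.154.156.0/24 -> H1 at depth 24
  add 207.0.0.0/8 -> H0 at depth 8
  Q 207.154.156.190: descend 11001111100110101001110010111110 ; hops seen [H3,H0,H0,H1,H1,H1] ; pick H1
  Q 207.154.156.9: descend 110011111001101010011100 ; hops seen [H3,H0,H0,H1,H1] ; pick H1
  del 207.154.0.0/16 (clear depth 16)
  add 207.154.156.190/32 -> H2 at depth 32
  add 48.0.0.0/4 -> H1 at depth 4
  add 103.213.0.0/18 -> H1 at depth 18
  add 103.213.16.0/20 -> H1 at depth 20

== LOOKUPS ==
["no-route","H1","H1","H1"]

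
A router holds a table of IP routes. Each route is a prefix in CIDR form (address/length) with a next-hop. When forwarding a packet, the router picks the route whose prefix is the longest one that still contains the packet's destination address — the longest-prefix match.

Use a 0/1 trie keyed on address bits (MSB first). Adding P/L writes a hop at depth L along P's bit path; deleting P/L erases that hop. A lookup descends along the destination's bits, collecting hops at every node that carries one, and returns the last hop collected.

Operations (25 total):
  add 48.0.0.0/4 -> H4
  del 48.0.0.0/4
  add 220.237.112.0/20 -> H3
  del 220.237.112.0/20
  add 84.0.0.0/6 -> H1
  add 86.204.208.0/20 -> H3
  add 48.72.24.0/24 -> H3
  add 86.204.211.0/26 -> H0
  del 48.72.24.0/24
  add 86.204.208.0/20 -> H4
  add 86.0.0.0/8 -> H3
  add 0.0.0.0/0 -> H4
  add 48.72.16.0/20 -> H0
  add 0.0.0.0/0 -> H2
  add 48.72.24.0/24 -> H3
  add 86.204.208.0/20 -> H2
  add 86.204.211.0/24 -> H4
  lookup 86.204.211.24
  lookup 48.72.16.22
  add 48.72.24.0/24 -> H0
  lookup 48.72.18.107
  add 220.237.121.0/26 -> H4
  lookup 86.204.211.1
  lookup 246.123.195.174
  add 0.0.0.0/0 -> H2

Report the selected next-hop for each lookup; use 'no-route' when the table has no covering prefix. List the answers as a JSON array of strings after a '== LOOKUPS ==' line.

Trace:
  + 48.0.0.0/4 (H4) depth=4
  del 48.0.0.0/4 (clear depth 4)
  + 220.237.112.0/20 (H3) depth=20
  del 220.237.112.0/20 (clear depth 20)
  + 84.0.0.0/6 (H1) depth=6
  + 86.204.208.0/20 (H3) depth=20
  + 48.72.24.0/24 (H3) depth=24
  + 86.204.211.0/26 (H0) depth=26
  del 48.72.24.0/24 (clear depth 24)
  + 86.204.208.0/20 (H4) depth=20
  + 86.0.0.0/8 (H3) depth=8
  + 0.0.0.0/0 (H4) depth=0
  + 48.72.16.0/20 (H0) depth=20
  + 0.0.0.0/0 (H2) depth=0
  + 48.72.24.0/24 (H3) depth=24
  + 86.204.208.0/20 (H2) depth=20
  + 86.204.211.0/24 (H4) depth=24
  Q 86.204.211.24: descend 01010110110011001101001100 ; hops seen [H2,H1,H3,H2,H4,H0] ; pick H0
  Q 48.72.16.22: descend 00110000010010000001 ; hops seen [H2,H0] ; pick H0
  + 48.72.24.0/24 (H0) depth=24
  Q 48.72.18.107: descend 00110000010010000001 ; hops seen [H2,H0] ; pick H0
  + 220.237.121.0/26 (H4) depth=26
  Q 86.204.211.1: descend 01010110110011001101001100 ; hops seen [H2,H1,H3,H2,H4,H0] ; pick H0
  Q 246.123.195.174: descend 11 ; hops seen [H2] ; pick H2
  + 0.0.0.0/0 (H2) depth=0

== LOOKUPS ==
["H0","H0","H0","H0","H2"]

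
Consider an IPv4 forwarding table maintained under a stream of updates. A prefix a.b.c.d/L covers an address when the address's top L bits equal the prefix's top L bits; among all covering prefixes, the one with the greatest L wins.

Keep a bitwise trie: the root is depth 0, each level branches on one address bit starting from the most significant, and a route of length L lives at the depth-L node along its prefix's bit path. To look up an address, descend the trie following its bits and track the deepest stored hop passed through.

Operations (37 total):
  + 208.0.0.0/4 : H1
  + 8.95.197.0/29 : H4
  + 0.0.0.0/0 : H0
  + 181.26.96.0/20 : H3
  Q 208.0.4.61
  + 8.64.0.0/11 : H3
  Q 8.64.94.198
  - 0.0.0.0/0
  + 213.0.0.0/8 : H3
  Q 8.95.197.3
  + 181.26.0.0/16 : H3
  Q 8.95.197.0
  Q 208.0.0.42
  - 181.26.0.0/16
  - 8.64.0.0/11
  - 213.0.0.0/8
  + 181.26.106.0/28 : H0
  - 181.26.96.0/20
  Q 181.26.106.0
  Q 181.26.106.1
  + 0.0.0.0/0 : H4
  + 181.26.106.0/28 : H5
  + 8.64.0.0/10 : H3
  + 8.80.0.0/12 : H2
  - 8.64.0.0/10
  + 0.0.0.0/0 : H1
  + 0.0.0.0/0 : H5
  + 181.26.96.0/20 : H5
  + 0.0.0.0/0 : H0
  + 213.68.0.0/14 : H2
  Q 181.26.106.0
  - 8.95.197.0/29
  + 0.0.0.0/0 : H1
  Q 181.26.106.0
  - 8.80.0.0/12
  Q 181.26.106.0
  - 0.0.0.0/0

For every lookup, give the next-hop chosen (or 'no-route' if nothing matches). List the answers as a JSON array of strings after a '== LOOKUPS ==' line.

Trace:
  + 208.0.0.0/4 (H1) depth=4
  + 8.95.197.0/29 (H4) depth=29
  + 0.0.0.0/0 (H0) depth=0
  + 181.26.96.0/20 (H3) depth=20
  Q 208.0.4.61: descend 1101 ; hops seen [H0,H1] ; pick H1
  + 8.64.0.0/11 (H3) depth=11
  Q 8.64.94.198: descend 00001000010 ; hops seen [H0,H3] ; pick H3
  - 0.0.0.0/0 clear@0
  + 213.0.0.0/8 (H3) depth=8
  Q 8.95.197.3: descend 00001000010111111100010100000 ; hops seen [H3,H4] ; pick H4
  + 181.26.0.0/16 (H3) depth=16
  Q 8.95.197.0: descend 00001000010111111100010100000 ; hops seen [H3,H4] ; pick H4
  Q 208.0.0.42: descend 11010 ; hops seen [H1] ; pick H1
  - 181.26.0.0/16 clear@16
  - 8.64.0.0/11 clear@11
  - 213.0.0.0/8 clear@8
  + 181.26.106.0/28 (H0) depth=28
  - 181.26.96.0/20 clear@20
  Q 181.26.106.0: descend 1011010100011010011010100000 ; hops seen [H0] ; pick H0
  Q 181.26.106.1: descend 1011010100011010011010100000 ; hops seen [H0] ; pick H0
  + 0.0.0.0/0 (H4) depth=0
  + 181.26.106.0/28 (H5) depth=28
  + 8.64.0.0/10 (H3) depth=10
  + 8.80.0.0/12 (H2) depth=12
  - 8.64.0.0/10 clear@10
  + 0.0.0.0/0 (H1) depth=0
  + 0.0.0.0/0 (H5) depth=0
  + 181.26.96.0/20 (H5) depth=20
  + 0.0.0.0/0 (H0) depth=0
  + 213.68.0.0/14 (H2) depth=14
  Q 181.26.106.0: descend 1011010100011010011010100000 ; hops seen [H0,H5,H5] ; pick H5
  - 8.95.197.0/29 clear@29
  + 0.0.0.0/0 (H1) depth=0
  Q 181.26.106.0: descend 1011010100011010011010100000 ; hops seen [H1,H5,H5] ; pick H5
  - 8.80.0.0/12 clear@12
  Q 181.26.106.0: descend 1011010100011010011010100000 ; hops seen [H1,H5,H5] ; pick H5
  - 0.0.0.0/0 clear@0

== LOOKUPS ==
["H1","H3","H4","H4","H1","H0","H0","H5","H5","H5"]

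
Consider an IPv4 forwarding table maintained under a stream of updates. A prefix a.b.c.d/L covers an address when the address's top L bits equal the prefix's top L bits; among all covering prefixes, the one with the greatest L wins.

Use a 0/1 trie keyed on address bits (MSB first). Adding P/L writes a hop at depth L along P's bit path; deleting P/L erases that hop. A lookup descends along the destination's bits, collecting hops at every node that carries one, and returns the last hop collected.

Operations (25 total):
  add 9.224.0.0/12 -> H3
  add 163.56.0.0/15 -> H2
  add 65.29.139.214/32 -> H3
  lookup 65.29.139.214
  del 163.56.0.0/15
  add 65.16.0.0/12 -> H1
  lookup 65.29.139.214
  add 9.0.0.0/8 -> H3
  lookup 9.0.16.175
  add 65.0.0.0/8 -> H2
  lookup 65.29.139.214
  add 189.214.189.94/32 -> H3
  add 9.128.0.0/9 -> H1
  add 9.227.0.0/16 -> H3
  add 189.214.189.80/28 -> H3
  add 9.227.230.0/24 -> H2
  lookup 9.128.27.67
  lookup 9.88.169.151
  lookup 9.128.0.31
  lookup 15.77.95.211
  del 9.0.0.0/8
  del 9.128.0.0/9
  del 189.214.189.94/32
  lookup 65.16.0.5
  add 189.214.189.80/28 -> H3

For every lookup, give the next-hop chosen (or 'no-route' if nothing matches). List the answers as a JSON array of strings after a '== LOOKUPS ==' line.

Apply in order:
  add 9.224.0.0/12 -> H3 at depth 12
  add 163.56.0.0/15 -> H2 at depth 15
  add 65.29.139.214/32 -> H3 at depth 32
  ? 65.29.139.214  path d0:-→d1:-→d2:-→d3:-→d4:-→d5:-→d6:-→d7:-→d8:-→d9:-→d10:-→d11:-→d12:-→d13:-→d14:-→d15:-→d16:-→d17:-→d18:-→d19:-→d20:-→d21:-→d22:-→d23:-→d24:-→d25:-→d26:-→d27:-→d28:-→d29:-→d30:-→d31:-→d32:H3  best=H3
  del 163.56.0.0/15 (clear depth 15)
  add 65.16.0.0/12 -> H1 at depth 12
  ? 65.29.139.214  path d0:-→d1:-→d2:-→d3:-→d4:-→d5:-→d6:-→d7:-→d8:-→d9:-→d10:-→d11:-→d12:H1→d13:-→d14:-→d15:-→d16:-→d17:-→d18:-→d19:-→d20:-→d21:-→d22:-→d23:-→d24:-→d25:-→d26:-→d27:-→d28:-→d29:-→d30:-→d31:-→d32:H3  best=H3
  add 9.0.0.0/8 -> H3 at depth 8
  ? 9.0.16.175  path d0:-→d1:-→d2:-→d3:-→d4:-→d5:-→d6:-→d7:-→d8:H3  best=H3
  add 65.0.0.0/8 -> H2 at depth 8
  ? 65.29.139.214  path d0:-→d1:-→d2:-→d3:-→d4:-→d5:-→d6:-→d7:-→d8:H2→d9:-→d10:-→d11:-→d12:H1→d13:-→d14:-→d15:-→d16:-→d17:-→d18:-→d19:-→d20:-→d21:-→d22:-→d23:-→d24:-→d25:-→d26:-→d27:-→d28:-→d29:-→d30:-→d31:-→d32:H3  best=H3
  add 189.214.189.94/32 -> H3 at depth 32
  add 9.128.0.0/9 -> H1 at depth 9
  add 9.227.0.0/16 -> H3 at depth 16
  add 189.214.189.80/28 -> H3 at depth 28
  add 9.227.230.0/24 -> H2 at depth 24
  ? 9.128.27.67  path d0:-→d1:-→d2:-→d3:-→d4:-→d5:-→d6:-→d7:-→d8:H3→d9:H1  best=H1
  ? 9.88.169.151  path d0:-→d1:-→d2:-→d3:-→d4:-→d5:-→d6:-→d7:-→d8:H3  best=H3
  ? 9.128.0.31  path d0:-→d1:-→d2:-→d3:-→d4:-→d5:-→d6:-→d7:-→d8:H3→d9:H1  best=H1
  ? 15.77.95.211  path d0:-→d1:-→d2:-→d3:-→d4:-→d5:-  best=no-route
  del 9.0.0.0/8 (clear depth 8)
  del 9.128.0.0/9 (clear depth 9)
  del 189.214.189.94/32 (clear depth 32)
  ? 65.16.0.5  path d0:-→d1:-→d2:-→d3:-→d4:-→d5:-→d6:-→d7:-→d8:H2→d9:-→d10:-→d11:-→d12:H1  best=H1
  add 189.214.189.80/28 -> H3 at depth 28

== LOOKUPS ==
["H3","H3","H3","H3","H1","H3","H1","no-route","H1"]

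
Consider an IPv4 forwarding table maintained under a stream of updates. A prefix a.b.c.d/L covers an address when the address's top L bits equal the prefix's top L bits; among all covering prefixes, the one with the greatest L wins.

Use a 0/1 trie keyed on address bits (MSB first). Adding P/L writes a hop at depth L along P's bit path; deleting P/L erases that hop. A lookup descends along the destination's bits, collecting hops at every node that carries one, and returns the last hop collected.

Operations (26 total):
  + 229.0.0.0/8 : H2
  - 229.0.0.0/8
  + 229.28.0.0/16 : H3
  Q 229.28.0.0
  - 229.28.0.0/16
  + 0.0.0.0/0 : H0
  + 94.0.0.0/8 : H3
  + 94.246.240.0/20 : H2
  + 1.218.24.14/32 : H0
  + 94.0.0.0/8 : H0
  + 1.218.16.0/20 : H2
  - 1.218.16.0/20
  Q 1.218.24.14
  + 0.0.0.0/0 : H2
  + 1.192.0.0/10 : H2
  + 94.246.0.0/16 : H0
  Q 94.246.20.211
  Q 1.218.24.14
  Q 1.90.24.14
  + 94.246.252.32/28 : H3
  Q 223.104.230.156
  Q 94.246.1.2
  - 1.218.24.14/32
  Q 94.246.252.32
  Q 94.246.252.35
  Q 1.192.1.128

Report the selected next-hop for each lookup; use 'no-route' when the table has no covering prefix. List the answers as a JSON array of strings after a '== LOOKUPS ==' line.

Process each operation:
  add 229.0.0.0/8 -> H2 at depth 8
  - 229.0.0.0/8 clear@8
  add 229.28.0.0/16 -> H3 at depth 16
  Q 229.28.0.0: descend 1110010100011100 ; hops seen [H3] ; pick H3
  - 229.28.0.0/16 clear@16
  add 0.0.0.0/0 -> H0 at depth 0
  add 94.0.0.0/8 -> H3 at depth 8
  add 94.246.240.0/20 -> H2 at depth 20
  add 1.218.24.14/32 -> H0 at depth 32
  add 94.0.0.0/8 -> H0 at depth 8
  add 1.218.16.0/20 -> H2 at depth 20
  - 1.218.16.0/20 clear@20
  Q 1.218.24.14: descend 00000001110110100001100000001110 ; hops seen [H0,H0] ; pick H0
  add 0.0.0.0/0 -> H2 at depth 0
  add 1.192.0.0/10 -> H2 at depth 10
  add 94.246.0.0/16 -> H0 at depth 16
  Q 94.246.20.211: descend 0101111011110110 ; hops seen [H2,H0,H0] ; pick H0
  Q 1.218.24.14: descend 00000001110110100001100000001110 ; hops seen [H2,H2,H0] ; pick H0
  Q 1.90.24.14: descend 00000001 ; hops seen [H2] ; pick H2
  add 94.246.252.32/28 -> H3 at depth 28
  Q 223.104.230.156: descend 11 ; hops seen [H2] ; pick H2
  Q 94.246.1.2: descend 0101111011110110 ; hops seen [H2,H0,H0] ; pick H0
  - 1.218.24.14/32 clear@32
  Q 94.246.252.32: descend 0101111011110110111111000010 ; hops seen [H2,H0,H0,H2,H3] ; pick H3
  Q 94.246.252.35: descend 0101111011110110111111000010 ; hops seen [H2,H0,H0,H2,H3] ; pick H3
  Q 1.192.1.128: descend 00000001110 ; hops seen [H2,H2] ; pick H2

== LOOKUPS ==
["H3","H0","H0","H0","H2","H2","H0","H3","H3","H2"]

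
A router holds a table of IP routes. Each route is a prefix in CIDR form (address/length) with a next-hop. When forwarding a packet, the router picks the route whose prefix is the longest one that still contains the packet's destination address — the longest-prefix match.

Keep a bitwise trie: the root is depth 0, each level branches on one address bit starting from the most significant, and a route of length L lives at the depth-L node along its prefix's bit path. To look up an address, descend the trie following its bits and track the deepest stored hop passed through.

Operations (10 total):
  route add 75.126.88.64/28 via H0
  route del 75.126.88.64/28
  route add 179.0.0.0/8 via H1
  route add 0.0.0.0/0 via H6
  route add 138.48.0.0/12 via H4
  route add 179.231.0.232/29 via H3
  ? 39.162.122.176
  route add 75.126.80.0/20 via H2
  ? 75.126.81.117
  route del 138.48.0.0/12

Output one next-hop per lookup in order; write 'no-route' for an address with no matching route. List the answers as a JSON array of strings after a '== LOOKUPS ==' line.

Trace:
  + 75.126.88.64/28 (H0) depth=28
  del 75.126.88.64/28 (clear depth 28)
  + 179.0.0.0/8 (H1) depth=8
  + 0.0.0.0/0 (H6) depth=0
  + 138.48.0.0/12 (H4) depth=12
  + 179.231.0.232/29 (H3) depth=29
  lookup 39.162.122.176: bits 0 walk d0:H6→d1:- -> H6
  + 75.126.80.0/20 (H2) depth=20
  lookup 75.126.81.117: bits 01001011011111100101 walk d0:H6→d1:-→d2:-→d3:-→d4:-→d5:-→d6:-→d7:-→d8:-→d9:-→d10:-→d11:-→d12:-→d13:-→d14:-→d15:-→d16:-→d17:-→d18:-→d19:-→d20:H2 -> H2
  del 138.48.0.0/12 (clear depth 12)

== LOOKUPS ==
["H6","H2"]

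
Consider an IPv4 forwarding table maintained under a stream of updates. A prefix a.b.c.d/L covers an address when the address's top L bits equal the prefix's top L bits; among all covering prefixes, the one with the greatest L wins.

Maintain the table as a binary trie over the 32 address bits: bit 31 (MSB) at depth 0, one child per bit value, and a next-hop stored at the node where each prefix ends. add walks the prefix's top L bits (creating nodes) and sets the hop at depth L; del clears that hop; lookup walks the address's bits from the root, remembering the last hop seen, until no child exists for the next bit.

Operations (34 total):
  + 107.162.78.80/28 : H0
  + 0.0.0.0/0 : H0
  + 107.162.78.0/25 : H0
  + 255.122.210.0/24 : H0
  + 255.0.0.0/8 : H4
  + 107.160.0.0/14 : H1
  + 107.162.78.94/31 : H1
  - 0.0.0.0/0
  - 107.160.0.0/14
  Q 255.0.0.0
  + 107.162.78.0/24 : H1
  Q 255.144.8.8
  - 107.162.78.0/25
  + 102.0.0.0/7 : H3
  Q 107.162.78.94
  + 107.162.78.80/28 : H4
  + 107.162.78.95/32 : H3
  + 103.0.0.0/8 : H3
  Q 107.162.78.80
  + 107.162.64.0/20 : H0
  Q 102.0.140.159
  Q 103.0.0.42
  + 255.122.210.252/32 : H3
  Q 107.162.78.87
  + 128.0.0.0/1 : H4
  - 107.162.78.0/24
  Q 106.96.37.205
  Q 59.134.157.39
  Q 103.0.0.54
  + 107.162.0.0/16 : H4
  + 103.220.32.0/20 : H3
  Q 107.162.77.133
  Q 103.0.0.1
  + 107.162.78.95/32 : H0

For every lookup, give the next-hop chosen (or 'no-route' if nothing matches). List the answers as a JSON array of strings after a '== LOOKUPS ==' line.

Trace:
  + 107.162.78.80/28 (H0) depth=28
  + 0.0.0.0/0 (H0) depth=0
  + 107.162.78.0/25 (H0) depth=25
  + 255.122.210.0/24 (H0) depth=24
  + 255.0.0.0/8 (H4) depth=8
  + 107.160.0.0/14 (H1) depth=14
  + 107.162.78.94/31 (H1) depth=31
  - 0.0.0.0/0 clear@0
  - 107.160.0.0/14 clear@14
  Q 255.0.0.0: descend 111111110 ; hops seen [H4] ; pick H4
  + 107.162.78.0/24 (H1) depth=24
  Q 255.144.8.8: descend 11111111 ; hops seen [H4] ; pick H4
  - 107.162.78.0/25 clear@25
  + 102.0.0.0/7 (H3) depth=7
  Q 107.162.78.94: descend 0110101110100010010011100101111 ; hops seen [H1,H0,H1] ; pick H1
  + 107.162.78.80/28 (H4) depth=28
  + 107.162.78.95/32 (H3) depth=32
  + 103.0.0.0/8 (H3) depth=8
  Q 107.162.78.80: descend 0110101110100010010011100101 ; hops seen [H1,H4] ; pick H4
  + 107.162.64.0/20 (H0) depth=20
  Q 102.0.140.159: descend 0110011 ; hops seen [H3] ; pick H3
  Q 103.0.0.42: descend 01100111 ; hops seen [H3,H3] ; pick H3
  + 255.122.210.252/32 (H3) depth=32
  Q 107.162.78.87: descend 0110101110100010010011100101 ; hops seen [H0,H1,H4] ; pick H4
  + 128.0.0.0/1 (H4) depth=1
  - 107.162.78.0/24 clear@24
  Q 106.96.37.205: descend 0110101 ; hops seen [∅] ; pick no-route
  Q 59.134.157.39: descend 0 ; hops seen [∅] ; pick no-route
  Q 103.0.0.54: descend 01100111 ; hops seen [H3,H3] ; pick H3
  + 107.162.0.0/16 (H4) depth=16
  + 103.220.32.0/20 (H3) depth=20
  Q 107.162.77.133: descend 0110101110100010010011 ; hops seen [H4,H0] ; pick H0
  Q 103.0.0.1: descend 01100111 ; hops seen [H3,H3] ; pick H3
  + 107.162.78.95/32 (H0) depth=32

== LOOKUPS ==
["H4","H4","H1","H4","H3","H3","H4","no-route","no-route","H3","H0","H3"]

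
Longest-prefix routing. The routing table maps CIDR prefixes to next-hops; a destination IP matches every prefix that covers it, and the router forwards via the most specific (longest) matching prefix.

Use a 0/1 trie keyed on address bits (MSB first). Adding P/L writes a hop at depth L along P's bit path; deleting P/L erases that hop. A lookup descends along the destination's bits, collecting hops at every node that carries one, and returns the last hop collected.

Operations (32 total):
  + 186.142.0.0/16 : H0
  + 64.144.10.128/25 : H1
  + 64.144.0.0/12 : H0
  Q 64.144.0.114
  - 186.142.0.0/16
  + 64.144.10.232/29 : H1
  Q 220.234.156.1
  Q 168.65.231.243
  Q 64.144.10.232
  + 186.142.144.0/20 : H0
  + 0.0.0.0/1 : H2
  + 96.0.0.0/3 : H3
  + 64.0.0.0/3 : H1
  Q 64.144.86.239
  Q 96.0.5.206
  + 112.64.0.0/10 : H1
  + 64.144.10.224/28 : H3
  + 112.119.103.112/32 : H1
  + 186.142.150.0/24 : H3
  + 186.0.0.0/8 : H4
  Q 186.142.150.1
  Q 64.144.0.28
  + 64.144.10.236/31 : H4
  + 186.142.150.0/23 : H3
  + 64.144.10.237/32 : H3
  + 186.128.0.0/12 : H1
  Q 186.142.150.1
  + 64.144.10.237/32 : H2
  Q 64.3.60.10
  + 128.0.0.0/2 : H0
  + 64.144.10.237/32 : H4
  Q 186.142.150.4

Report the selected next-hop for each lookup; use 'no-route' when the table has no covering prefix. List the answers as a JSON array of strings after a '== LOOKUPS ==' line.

Trace:
  add 186.142.0.0/16 -> H0 at depth 16
  add 64.144.10.128/25 -> H1 at depth 25
  add 64.144.0.0/12 -> H0 at depth 12
  ? 64.144.0.114  path d0:-→d1:-→d2:-→d3:-→d4:-→d5:-→d6:-→d7:-→d8:-→d9:-→d10:-→d11:-→d12:H0→d13:-→d14:-→d15:-→d16:-→d17:-→d18:-→d19:-→d20:-  best=H0
  - 186.142.0.0/16 clear@16
  add 64.144.10.232/29 -> H1 at depth 29
  ? 220.234.156.1  path d0:-→d1:-  best=no-route
  ? 168.65.231.243  path d0:-→d1:-→d2:-→d3:-  best=no-route
  ? 64.144.10.232  path d0:-→d1:-→d2:-→d3:-→d4:-→d5:-→d6:-→d7:-→d8:-→d9:-→d10:-→d11:-→d12:H0→d13:-→d14:-→d15:-→d16:-→d17:-→d18:-→d19:-→d20:-→d21:-→d22:-→d23:-→d24:-→d25:H1→d26:-→d27:-→d28:-→d29:H1  best=H1
  add 186.142.144.0/20 -> H0 at depth 20
  add 0.0.0.0/1 -> H2 at depth 1
  add 96.0.0.0/3 -> H3 at depth 3
  add 64.0.0.0/3 -> H1 at depth 3
  ? 64.144.86.239  path d0:-→d1:H2→d2:-→d3:H1→d4:-→d5:-→d6:-→d7:-→d8:-→d9:-→d10:-→d11:-→d12:H0→d13:-→d14:-→d15:-→d16:-→d17:-  best=H0
  ? 96.0.5.206  path d0:-→d1:H2→d2:-→d3:H3  best=H3
  add 112.64.0.0/10 -> H1 at depth 10
  add 64.144.10.224/28 -> H3 at depth 28
  add 112.119.103.112/32 -> H1 at depth 32
  add 186.142.150.0/24 -> H3 at depth 24
  add 186.0.0.0/8 -> H4 at depth 8
  ? 186.142.150.1  path d0:-→d1:-→d2:-→d3:-→d4:-→d5:-→d6:-→d7:-→d8:H4→d9:-→d10:-→d11:-→d12:-→d13:-→d14:-→d15:-→d16:-→d17:-→d18:-→d19:-→d20:H0→d21:-→d22:-→d23:-→d24:H3  best=H3
  ? 64.144.0.28  path d0:-→d1:H2→d2:-→d3:H1→d4:-→d5:-→d6:-→d7:-→d8:-→d9:-→d10:-→d11:-→d12:H0→d13:-→d14:-→d15:-→d16:-→d17:-→d18:-→d19:-→d20:-  best=H0
  add 64.144.10.236/31 -> H4 at depth 31
  add 186.142.150.0/23 -> H3 at depth 23
  add 64.144.10.237/32 -> H3 at depth 32
  add 186.128.0.0/12 -> H1 at depth 12
  ? 186.142.150.1  path d0:-→d1:-→d2:-→d3:-→d4:-→d5:-→d6:-→d7:-→d8:H4→d9:-→d10:-→d11:-→d12:H1→d13:-→d14:-→d15:-→d16:-→d17:-→d18:-→d19:-→d20:H0→d21:-→d22:-→d23:H3→d24:H3  best=H3
  add 64.144.10.237/32 -> H2 at depth 32
  ? 64.3.60.10  path d0:-→d1:H2→d2:-→d3:H1→d4:-→d5:-→d6:-→d7:-→d8:-  best=H1
  add 128.0.0.0/2 -> H0 at depth 2
  add 64.144.10.237/32 -> H4 at depth 32
  ? 186.142.150.4  path d0:-→d1:-→d2:H0→d3:-→d4:-→d5:-→d6:-→d7:-→d8:H4→d9:-→d10:-→d11:-→d12:H1→d13:-→d14:-→d15:-→d16:-→d17:-→d18:-→d19:-→d20:H0→d21:-→d22:-→d23:H3→d24:H3  best=H3

== LOOKUPS ==
["H0","no-route","no-route","H1","H0","H3","H3","H0","H3","H1","H3"]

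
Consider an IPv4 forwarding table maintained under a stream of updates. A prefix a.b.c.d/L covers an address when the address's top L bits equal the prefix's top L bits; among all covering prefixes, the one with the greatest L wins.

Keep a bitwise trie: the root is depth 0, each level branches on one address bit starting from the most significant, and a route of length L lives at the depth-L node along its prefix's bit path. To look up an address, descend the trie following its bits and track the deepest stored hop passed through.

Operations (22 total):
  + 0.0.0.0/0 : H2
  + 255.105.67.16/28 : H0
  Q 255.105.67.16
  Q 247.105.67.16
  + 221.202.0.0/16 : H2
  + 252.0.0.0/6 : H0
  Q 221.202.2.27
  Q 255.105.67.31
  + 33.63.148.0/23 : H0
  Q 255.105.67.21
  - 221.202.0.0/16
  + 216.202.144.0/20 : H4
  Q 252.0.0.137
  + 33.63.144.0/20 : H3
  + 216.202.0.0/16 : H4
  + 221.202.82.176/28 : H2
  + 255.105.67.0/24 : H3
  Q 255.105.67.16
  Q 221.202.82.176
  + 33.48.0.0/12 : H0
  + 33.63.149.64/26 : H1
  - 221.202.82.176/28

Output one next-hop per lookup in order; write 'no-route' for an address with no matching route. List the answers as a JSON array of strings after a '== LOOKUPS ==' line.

Apply in order:
  add 0.0.0.0/0 -> H2 at depth 0
  add 255.105.67.16/28 -> H0 at depth 28
  Q 255.105.67.16: descend 1111111101101001010000110001 ; hops seen [H2,H0] ; pick H0
  Q 247.105.67.16: descend 1111 ; hops seen [H2] ; pick H2
  add 221.202.0.0/16 -> H2 at depth 16
  add 252.0.0.0/6 -> H0 at depth 6
  Q 221.202.2.27: descend 1101110111001010 ; hops seen [H2,H2] ; pick H2
  Q 255.105.67.31: descend 1111111101101001010000110001 ; hops seen [H2,H0,H0] ; pick H0
  add 33.63.148.0/23 -> H0 at depth 23
  Q 255.105.67.21: descend 1111111101101001010000110001 ; hops seen [H2,H0,H0] ; pick H0
  - 221.202.0.0/16 clear@16
  add 216.202.144.0/20 -> H4 at depth 20
  Q 252.0.0.137: descend 111111 ; hops seen [H2,H0] ; pick H0
  add 33.63.144.0/20 -> H3 at depth 20
  add 216.202.0.0/16 -> H4 at depth 16
  add 221.202.82.176/28 -> H2 at depth 28
  add 255.105.67.0/24 -> H3 at depth 24
  Q 255.105.67.16: descend 1111111101101001010000110001 ; hops seen [H2,H0,H3,H0] ; pick H0
  Q 221.202.82.176: descend 1101110111001010010100101011 ; hops seen [H2,H2] ; pick H2
  add 33.48.0.0/12 -> H0 at depth 12
  add 33.63.149.64/26 -> H1 at depth 26
  - 221.202.82.176/28 clear@28

== LOOKUPS ==
["H0","H2","H2","H0","H0","H0","H0","H2"]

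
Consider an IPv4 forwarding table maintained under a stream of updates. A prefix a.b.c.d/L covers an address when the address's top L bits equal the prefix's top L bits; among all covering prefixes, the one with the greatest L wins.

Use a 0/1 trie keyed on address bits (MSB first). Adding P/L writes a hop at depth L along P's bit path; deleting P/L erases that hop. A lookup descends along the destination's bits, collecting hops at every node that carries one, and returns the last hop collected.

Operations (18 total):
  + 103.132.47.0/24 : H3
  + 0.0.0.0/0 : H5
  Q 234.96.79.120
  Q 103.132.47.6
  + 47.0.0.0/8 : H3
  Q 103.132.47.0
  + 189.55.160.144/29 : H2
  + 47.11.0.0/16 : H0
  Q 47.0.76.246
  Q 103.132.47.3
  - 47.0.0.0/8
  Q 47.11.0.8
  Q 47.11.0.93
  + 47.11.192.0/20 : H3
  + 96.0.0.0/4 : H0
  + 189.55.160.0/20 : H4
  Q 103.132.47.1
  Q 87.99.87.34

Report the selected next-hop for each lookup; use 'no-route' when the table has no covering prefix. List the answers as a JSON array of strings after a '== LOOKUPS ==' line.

Process each operation:
  add 103.132.47.0/24 -> H3 at depth 24
  add 0.0.0.0/0 -> H5 at depth 0
  lookup 234.96.79.120: bits ε walk d0:H5 -> H5
  lookup 103.132.47.6: bits 011001111000010000101111 walk d0:H5→d1:-→d2:-→d3:-→d4:-→d5:-→d6:-→d7:-→d8:-→d9:-→d10:-→d11:-→d12:-→d13:-→d14:-→d15:-→d16:-→d17:-→d18:-→d19:-→d20:-→d21:-→d22:-→d23:-→d24:H3 -> H3
  add 47.0.0.0/8 -> H3 at depth 8
  lookup 103.132.47.0: bits 011001111000010000101111 walk d0:H5→d1:-→d2:-→d3:-→d4:-→d5:-→d6:-→d7:-→d8:-→d9:-→d10:-→d11:-→d12:-→d13:-→d14:-→d15:-→d16:-→d17:-→d18:-→d19:-→d20:-→d21:-→d22:-→d23:-→d24:H3 -> H3
  add 189.55.160.144/29 -> H2 at depth 29
  add 47.11.0.0/16 -> H0 at depth 16
  lookup 47.0.76.246: bits 001011110000 walk d0:H5→d1:-→d2:-→d3:-→d4:-→d5:-→d6:-→d7:-→d8:H3→d9:-→d10:-→d11:-→d12:- -> H3
  lookup 103.132.47.3: bits 011001111000010000101111 walk d0:H5→d1:-→d2:-→d3:-→d4:-→d5:-→d6:-→d7:-→d8:-→d9:-→d10:-→d11:-→d12:-→d13:-→d14:-→d15:-→d16:-→d17:-→d18:-→d19:-→d20:-→d21:-→d22:-→d23:-→d24:H3 -> H3
  - 47.0.0.0/8 clear@8
  lookup 47.11.0.8: bits 0010111100001011 walk d0:H5→d1:-→d2:-→d3:-→d4:-→d5:-→d6:-→d7:-→d8:-→d9:-→d10:-→d11:-→d12:-→d13:-→d14:-→d15:-→d16:H0 -> H0
  lookup 47.11.0.93: bits 0010111100001011 walk d0:H5→d1:-→d2:-→d3:-→d4:-→d5:-→d6:-→d7:-→d8:-→d9:-→d10:-→d11:-→d12:-→d13:-→d14:-→d15:-→d16:H0 -> H0
  add 47.11.192.0/20 -> H3 at depth 20
  add 96.0.0.0/4 -> H0 at depth 4
  add 189.55.160.0/20 -> H4 at depth 20
  lookup 103.132.47.1: bits 011001111000010000101111 walk d0:H5→d1:-→d2:-→d3:-→d4:H0→d5:-→d6:-→d7:-→d8:-→d9:-→d10:-→d11:-→d12:-→d13:-→d14:-→d15:-→d16:-→d17:-→d18:-→d19:-→d20:-→d21:-→d22:-→d23:-→d24:H3 -> H3
  lookup 87.99.87.34: bits 01 walk d0:H5→d1:-→d2:- -> H5

== LOOKUPS ==
["H5","H3","H3","H3","H3","H0","H0","H3","H5"]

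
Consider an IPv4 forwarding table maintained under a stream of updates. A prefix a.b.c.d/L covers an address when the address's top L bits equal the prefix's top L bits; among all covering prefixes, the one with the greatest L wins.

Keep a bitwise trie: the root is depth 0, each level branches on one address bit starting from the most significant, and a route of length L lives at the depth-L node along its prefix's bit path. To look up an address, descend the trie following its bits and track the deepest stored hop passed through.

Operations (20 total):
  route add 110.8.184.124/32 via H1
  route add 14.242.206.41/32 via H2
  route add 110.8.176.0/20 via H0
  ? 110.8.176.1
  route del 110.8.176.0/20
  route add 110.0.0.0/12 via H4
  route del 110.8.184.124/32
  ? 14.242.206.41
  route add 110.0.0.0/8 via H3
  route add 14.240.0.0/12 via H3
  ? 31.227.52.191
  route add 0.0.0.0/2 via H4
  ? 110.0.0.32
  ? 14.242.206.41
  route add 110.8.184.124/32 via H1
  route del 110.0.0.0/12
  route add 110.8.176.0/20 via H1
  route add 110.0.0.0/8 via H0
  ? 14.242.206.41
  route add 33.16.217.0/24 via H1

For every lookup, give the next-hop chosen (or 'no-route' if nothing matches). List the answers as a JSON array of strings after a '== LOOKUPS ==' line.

Trace:
  add 110.8.184.124/32 -> H1 at depth 32
  add 14.242.206.41/32 -> H2 at depth 32
  add 110.8.176.0/20 -> H0 at depth 20
  Q 110.8.176.1: descend 01101110000010001011 ; hops seen [H0] ; pick H0
  - 110.8.176.0/20 clear@20
  add 110.0.0.0/12 -> H4 at depth 12
  - 110.8.184.124/32 clear@32
  Q 14.242.206.41: descend 00001110111100101100111000101001 ; hops seen [H2] ; pick H2
  add 110.0.0.0/8 -> H3 at depth 8
  add 14.240.0.0/12 -> H3 at depth 12
  Q 31.227.52.191: descend 000 ; hops seen [∅] ; pick no-route
  add 0.0.0.0/2 -> H4 at depth 2
  Q 110.0.0.32: descend 011011100000 ; hops seen [H3,H4] ; pick H4
  Q 14.242.206.41: descend 00001110111100101100111000101001 ; hops seen [H4,H3,H2] ; pick H2
  add 110.8.184.124/32 -> H1 at depth 32
  - 110.0.0.0/12 clear@12
  add 110.8.176.0/20 -> H1 at depth 20
  add 110.0.0.0/8 -> H0 at depth 8
  Q 14.242.206.41: descend 00001110111100101100111000101001 ; hops seen [H4,H3,H2] ; pick H2
  add 33.16.217.0/24 -> H1 at depth 24

== LOOKUPS ==
["H0","H2","no-route","H4","H2","H2"]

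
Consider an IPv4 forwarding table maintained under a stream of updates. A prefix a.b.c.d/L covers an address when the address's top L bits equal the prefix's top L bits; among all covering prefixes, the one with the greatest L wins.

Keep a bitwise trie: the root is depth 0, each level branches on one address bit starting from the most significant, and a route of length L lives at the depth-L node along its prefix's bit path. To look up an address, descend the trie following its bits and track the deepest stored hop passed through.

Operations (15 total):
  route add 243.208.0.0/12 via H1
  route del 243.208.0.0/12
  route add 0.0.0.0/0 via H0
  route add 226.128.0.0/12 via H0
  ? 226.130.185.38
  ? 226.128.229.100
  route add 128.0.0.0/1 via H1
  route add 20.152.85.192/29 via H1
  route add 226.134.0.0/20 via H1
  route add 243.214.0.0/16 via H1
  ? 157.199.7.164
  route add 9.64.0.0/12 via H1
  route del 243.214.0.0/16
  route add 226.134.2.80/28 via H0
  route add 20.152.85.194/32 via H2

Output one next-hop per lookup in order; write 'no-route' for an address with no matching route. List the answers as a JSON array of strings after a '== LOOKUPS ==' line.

Trace:
  add 243.208.0.0/12 -> H1 at depth 12
  - 243.208.0.0/12 clear@12
  add 0.0.0.0/0 -> H0 at depth 0
  add 226.128.0.0/12 -> H0 at depth 12
  ? 226.130.185.38  path d0:H0→d1:-→d2:-→d3:-→d4:-→d5:-→d6:-→d7:-→d8:-→d9:-→d10:-→d11:-→d12:H0  best=H0
  ? 226.128.229.100  path d0:H0→d1:-→d2:-→d3:-→d4:-→d5:-→d6:-→d7:-→d8:-→d9:-→d10:-→d11:-→d12:H0  best=H0
  add 128.0.0.0/1 -> H1 at depth 1
  add 20.152.85.192/29 -> H1 at depth 29
  add 226.134.0.0/20 -> H1 at depth 20
  add 243.214.0.0/16 -> H1 at depth 16
  ? 157.199.7.164  path d0:H0→d1:H1  best=H1
  add 9.64.0.0/12 -> H1 at depth 12
  - 243.214.0.0/16 clear@16
  add 226.134.2.80/28 -> H0 at depth 28
  add 20.152.85.194/32 -> H2 at depth 32

== LOOKUPS ==
["H0","H0","H1"]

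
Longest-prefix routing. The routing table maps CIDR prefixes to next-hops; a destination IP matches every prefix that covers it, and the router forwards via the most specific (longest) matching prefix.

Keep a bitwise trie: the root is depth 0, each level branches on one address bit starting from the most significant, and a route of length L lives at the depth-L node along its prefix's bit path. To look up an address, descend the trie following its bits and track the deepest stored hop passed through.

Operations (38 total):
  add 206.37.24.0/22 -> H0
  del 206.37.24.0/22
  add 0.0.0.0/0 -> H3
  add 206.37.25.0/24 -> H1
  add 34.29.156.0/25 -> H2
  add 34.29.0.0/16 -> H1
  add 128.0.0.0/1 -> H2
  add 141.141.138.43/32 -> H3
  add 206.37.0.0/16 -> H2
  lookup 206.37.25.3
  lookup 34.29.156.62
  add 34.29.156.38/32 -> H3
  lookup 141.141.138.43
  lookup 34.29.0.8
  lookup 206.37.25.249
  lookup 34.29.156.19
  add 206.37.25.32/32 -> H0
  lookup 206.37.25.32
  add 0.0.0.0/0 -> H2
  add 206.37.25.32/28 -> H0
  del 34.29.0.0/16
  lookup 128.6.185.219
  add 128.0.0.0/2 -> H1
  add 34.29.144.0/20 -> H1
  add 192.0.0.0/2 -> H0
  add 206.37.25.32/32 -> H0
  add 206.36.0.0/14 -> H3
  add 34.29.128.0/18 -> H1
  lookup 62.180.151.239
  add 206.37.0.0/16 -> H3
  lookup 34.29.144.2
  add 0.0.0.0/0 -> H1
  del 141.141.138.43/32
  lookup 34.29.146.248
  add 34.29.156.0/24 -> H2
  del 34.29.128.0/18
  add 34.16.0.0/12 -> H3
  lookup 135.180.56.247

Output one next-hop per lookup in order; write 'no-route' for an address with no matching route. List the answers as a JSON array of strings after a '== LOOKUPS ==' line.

Trace:
  add 206.37.24.0/22 -> H0 at depth 22
  del 206.37.24.0/22 (clear depth 22)
  add 0.0.0.0/0 -> H3 at depth 0
  add 206.37.25.0/24 -> H1 at depth 24
  add 34.29.156.0/25 -> H2 at depth 25
  add 34.29.0.0/16 -> H1 at depth 16
  add 128.0.0.0/1 -> H2 at depth 1
  add 141.141.138.43/32 -> H3 at depth 32
  add 206.37.0.0/16 -> H2 at depth 16
  Q 206.37.25.3: descend 110011100010010100011001 ; hops seen [H3,H2,H2,H1] ; pick H1
  Q 34.29.156.62: descend 0010001000011101100111000 ; hops seen [H3,H1,H2] ; pick H2
  add 34.29.156.38/32 -> H3 at depth 32
  Q 141.141.138.43: descend 10001101100011011000101000101011 ; hops seen [H3,H2,H3] ; pick H3
  Q 34.29.0.8: descend 0010001000011101 ; hops seen [H3,H1] ; pick H1
  Q 206.37.25.249: descend 110011100010010100011001 ; hops seen [H3,H2,H2,H1] ; pick H1
  Q 34.29.156.19: descend 00100010000111011001110000 ; hops seen [H3,H1,H2] ; pick H2
  add 206.37.25.32/32 -> H0 at depth 32
  Q 206.37.25.32: descend 11001110001001010001100100100000 ; hops seen [H3,H2,H2,H1,H0] ; pick H0
  add 0.0.0.0/0 -> H2 at depth 0
  add 206.37.25.32/28 -> H0 at depth 28
  del 34.29.0.0/16 (clear depth 16)
  Q 128.6.185.219: descend 1000 ; hops seen [H2,H2] ; pick H2
  add 128.0.0.0/2 -> H1 at depth 2
  add 34.29.144.0/20 -> H1 at depth 20
  add 192.0.0.0/2 -> H0 at depth 2
  add 206.37.25.32/32 -> H0 at depth 32
  add 206.36.0.0/14 -> H3 at depth 14
  add 34.29.128.0/18 -> H1 at depth 18
  Q 62.180.151.239: descend 001 ; hops seen [H2] ; pick H2
  add 206.37.0.0/16 -> H3 at depth 16
  Q 34.29.144.2: descend 00100010000111011001 ; hops seen [H2,H1,H1] ; pick H1
  add 0.0.0.0/0 -> H1 at depth 0
  del 141.141.138.43/32 (clear depth 32)
  Q 34.29.146.248: descend 00100010000111011001 ; hops seen [H1,H1,H1] ; pick H1
  add 34.29.156.0/24 -> H2 at depth 24
  del 34.29.128.0/18 (clear depth 18)
  add 34.16.0.0/12 -> H3 at depth 12
  Q 135.180.56.247: descend 1000 ; hops seen [H1,H2,H1] ; pick H1

== LOOKUPS ==
["H1","H2","H3","H1","H1","H2","H0","H2","H2","H1","H1","H1"]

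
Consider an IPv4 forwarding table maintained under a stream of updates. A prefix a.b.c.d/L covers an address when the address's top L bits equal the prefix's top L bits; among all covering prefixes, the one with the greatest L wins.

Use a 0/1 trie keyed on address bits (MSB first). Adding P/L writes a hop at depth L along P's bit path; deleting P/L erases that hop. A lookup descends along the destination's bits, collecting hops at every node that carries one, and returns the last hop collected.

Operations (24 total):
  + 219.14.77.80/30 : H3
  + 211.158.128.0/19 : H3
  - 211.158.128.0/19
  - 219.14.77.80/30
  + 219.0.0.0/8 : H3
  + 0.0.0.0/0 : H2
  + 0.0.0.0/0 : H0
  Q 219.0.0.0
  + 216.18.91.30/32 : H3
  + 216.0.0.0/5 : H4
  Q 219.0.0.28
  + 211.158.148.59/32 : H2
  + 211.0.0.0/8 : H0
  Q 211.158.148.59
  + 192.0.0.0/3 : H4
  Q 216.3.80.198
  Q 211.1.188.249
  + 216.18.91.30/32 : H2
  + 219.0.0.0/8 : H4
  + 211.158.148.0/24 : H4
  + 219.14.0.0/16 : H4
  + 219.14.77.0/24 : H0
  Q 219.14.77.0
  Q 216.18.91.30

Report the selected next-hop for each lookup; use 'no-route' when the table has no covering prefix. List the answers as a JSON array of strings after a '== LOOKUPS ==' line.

Apply in order:
  + 219.14.77.80/30 (H3) depth=30
  + 211.158.128.0/19 (H3) depth=19
  del 211.158.128.0/19 (clear depth 19)
  del 219.14.77.80/30 (clear depth 30)
  + 219.0.0.0/8 (H3) depth=8
  + 0.0.0.0/0 (H2) depth=0
  + 0.0.0.0/0 (H0) depth=0
  lookup 219.0.0.0: bits 110110110000 walk d0:H0→d1:-→d2:-→d3:-→d4:-→d5:-→d6:-→d7:-→d8:H3→d9:-→d10:-→d11:-→d12:- -> H3
  + 216.18.91.30/32 (H3) depth=32
  + 216.0.0.0/5 (H4) depth=5
  lookup 219.0.0.28: bits 110110110000 walk d0:H0→d1:-→d2:-→d3:-→d4:-→d5:H4→d6:-→d7:-→d8:H3→d9:-→d10:-→d11:-→d12:- -> H3
  + 211.158.148.59/32 (H2) depth=32
  + 211.0.0.0/8 (H0) depth=8
  lookup 211.158.148.59: bits 11010011100111101001010000111011 walk d0:H0→d1:-→d2:-→d3:-→d4:-→d5:-→d6:-→d7:-→d8:H0→d9:-→d10:-→d11:-→d12:-→d13:-→d14:-→d15:-→d16:-→d17:-→d18:-→d19:-→d20:-→d21:-→d22:-→d23:-→d24:-→d25:-→d26:-→d27:-→d28:-→d29:-→d30:-→d31:-→d32:H2 -> H2
  + 192.0.0.0/3 (H4) depth=3
  lookup 216.3.80.198: bits 11011000000 walk d0:H0→d1:-→d2:-→d3:H4→d4:-→d5:H4→d6:-→d7:-→d8:-→d9:-→d10:-→d11:- -> H4
  lookup 211.1.188.249: bits 11010011 walk d0:H0→d1:-→d2:-→d3:H4→d4:-→d5:-→d6:-→d7:-→d8:H0 -> H0
  + 216.18.91.30/32 (H2) depth=32
  + 219.0.0.0/8 (H4) depth=8
  + 211.158.148.0/24 (H4) depth=24
  + 219.14.0.0/16 (H4) depth=16
  + 219.14.77.0/24 (H0) depth=24
  lookup 219.14.77.0: bits 1101101100001110010011010 walk d0:H0→d1:-→d2:-→d3:H4→d4:-→d5:H4→d6:-→d7:-→d8:H4→d9:-→d10:-→d11:-→d12:-→d13:-→d14:-→d15:-→d16:H4→d17:-→d18:-→d19:-→d20:-→d21:-→d22:-→d23:-→d24:H0→d25:- -> H0
  lookup 216.18.91.30: bits 11011000000100100101101100011110 walk d0:H0→d1:-→d2:-→d3:H4→d4:-→d5:H4→d6:-→d7:-→d8:-→d9:-→d10:-→d11:-→d12:-→d13:-→d14:-→d15:-→d16:-→d17:-→d18:-→d19:-→d20:-→d21:-→d22:-→d23:-→d24:-→d25:-→d26:-→d27:-→d28:-→d29:-→d30:-→d31:-→d32:H2 -> H2

== LOOKUPS ==
["H3","H3","H2","H4","H0","H0","H2"]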